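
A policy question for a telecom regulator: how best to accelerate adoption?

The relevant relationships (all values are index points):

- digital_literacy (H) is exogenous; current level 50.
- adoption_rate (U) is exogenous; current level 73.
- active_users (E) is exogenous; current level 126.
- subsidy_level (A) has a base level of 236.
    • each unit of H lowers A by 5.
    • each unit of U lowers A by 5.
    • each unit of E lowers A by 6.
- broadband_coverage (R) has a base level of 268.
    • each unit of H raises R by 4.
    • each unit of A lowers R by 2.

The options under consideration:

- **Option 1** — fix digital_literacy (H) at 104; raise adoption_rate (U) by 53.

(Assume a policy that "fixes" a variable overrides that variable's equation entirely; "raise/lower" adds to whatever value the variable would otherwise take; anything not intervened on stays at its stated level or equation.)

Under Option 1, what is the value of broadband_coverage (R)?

4024

Option 1 (H := 104, U + 53):
  H = 104
  U = 73 + 53 = 126
  E = 126
  A = 236 − 5·104 − 5·126 − 6·126 = -1670
  R = 268 + 4·104 − 2·(-1670) = 4024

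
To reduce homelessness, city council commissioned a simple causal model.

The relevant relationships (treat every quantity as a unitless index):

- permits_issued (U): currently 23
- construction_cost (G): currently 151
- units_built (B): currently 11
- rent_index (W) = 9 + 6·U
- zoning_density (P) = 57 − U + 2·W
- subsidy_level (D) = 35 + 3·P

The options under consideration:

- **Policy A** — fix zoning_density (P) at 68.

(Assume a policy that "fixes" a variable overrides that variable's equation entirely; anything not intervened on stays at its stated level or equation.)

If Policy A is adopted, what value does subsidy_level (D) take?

239

Policy A (P := 68):
  U = 23
  W = 9 + 6·23 = 147
  P = 68
  D = 35 + 3·68 = 239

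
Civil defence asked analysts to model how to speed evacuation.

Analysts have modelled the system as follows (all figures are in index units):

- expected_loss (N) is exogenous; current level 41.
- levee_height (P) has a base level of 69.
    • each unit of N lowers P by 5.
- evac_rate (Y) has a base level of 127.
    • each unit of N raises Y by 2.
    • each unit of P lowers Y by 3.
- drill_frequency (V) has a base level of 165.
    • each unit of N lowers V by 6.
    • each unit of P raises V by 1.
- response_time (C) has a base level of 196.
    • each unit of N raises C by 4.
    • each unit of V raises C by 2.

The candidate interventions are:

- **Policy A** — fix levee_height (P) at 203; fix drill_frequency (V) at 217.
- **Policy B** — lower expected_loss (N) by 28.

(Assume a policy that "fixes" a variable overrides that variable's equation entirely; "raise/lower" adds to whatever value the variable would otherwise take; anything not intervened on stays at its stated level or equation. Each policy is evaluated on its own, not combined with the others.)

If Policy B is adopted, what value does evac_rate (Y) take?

141

Policy B (N − 28):
  N = 41 − 28 = 13
  P = 69 − 5·13 = 4
  Y = 127 + 2·13 − 3·4 = 141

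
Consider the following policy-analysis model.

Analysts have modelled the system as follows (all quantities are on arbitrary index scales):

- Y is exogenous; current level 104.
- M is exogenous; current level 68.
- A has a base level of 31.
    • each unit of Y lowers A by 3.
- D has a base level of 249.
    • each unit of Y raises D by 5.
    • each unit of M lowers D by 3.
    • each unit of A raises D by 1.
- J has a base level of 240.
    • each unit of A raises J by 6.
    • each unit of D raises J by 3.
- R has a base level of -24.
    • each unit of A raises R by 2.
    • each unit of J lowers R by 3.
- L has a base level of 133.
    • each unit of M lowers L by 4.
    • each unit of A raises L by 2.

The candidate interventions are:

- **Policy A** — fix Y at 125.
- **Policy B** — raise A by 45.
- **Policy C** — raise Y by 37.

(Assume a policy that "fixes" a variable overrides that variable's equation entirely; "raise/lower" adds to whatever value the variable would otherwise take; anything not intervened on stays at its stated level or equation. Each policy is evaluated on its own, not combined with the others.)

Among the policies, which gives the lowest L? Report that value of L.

Policy A (Y := 125):
  Y = 125
  M = 68
  A = 31 − 3·125 = -344
  L = 133 − 4·68 + 2·(-344) = -827
Policy B (A + 45):
  Y = 104
  M = 68
  A = 31 − 3·104 (+45 from intervention) = -236
  L = 133 − 4·68 + 2·(-236) = -611
Policy C (Y + 37):
  Y = 104 + 37 = 141
  M = 68
  A = 31 − 3·141 = -392
  L = 133 − 4·68 + 2·(-392) = -923
Comparing — Policy A: L=-827, Policy B: L=-611, Policy C: L=-923. Lowest is -923 (Policy C).

-923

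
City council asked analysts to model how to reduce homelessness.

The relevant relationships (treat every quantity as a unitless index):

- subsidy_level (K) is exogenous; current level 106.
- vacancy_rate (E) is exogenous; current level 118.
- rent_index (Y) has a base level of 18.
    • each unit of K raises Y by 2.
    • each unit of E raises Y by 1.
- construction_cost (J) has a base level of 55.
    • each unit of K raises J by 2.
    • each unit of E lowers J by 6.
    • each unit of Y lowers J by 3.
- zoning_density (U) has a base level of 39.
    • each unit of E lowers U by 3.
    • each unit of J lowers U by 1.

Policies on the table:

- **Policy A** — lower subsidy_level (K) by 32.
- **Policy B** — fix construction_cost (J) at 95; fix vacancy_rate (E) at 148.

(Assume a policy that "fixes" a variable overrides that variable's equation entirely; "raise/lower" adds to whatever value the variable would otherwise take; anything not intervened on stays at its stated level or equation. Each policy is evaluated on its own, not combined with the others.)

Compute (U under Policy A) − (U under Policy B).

1542

Policy A (K − 32):
  K = 106 − 32 = 74
  E = 118
  Y = 18 + 2·74 + 118 = 284
  J = 55 + 2·74 − 6·118 − 3·284 = -1357
  U = 39 − 3·118 − (-1357) = 1042
Policy B (J := 95, E := 148):
  K = 106
  E = 148
  Y = 18 + 2·106 + 148 = 378
  J = 95
  U = 39 − 3·148 − 95 = -500
U: 1042 − (-500) = 1542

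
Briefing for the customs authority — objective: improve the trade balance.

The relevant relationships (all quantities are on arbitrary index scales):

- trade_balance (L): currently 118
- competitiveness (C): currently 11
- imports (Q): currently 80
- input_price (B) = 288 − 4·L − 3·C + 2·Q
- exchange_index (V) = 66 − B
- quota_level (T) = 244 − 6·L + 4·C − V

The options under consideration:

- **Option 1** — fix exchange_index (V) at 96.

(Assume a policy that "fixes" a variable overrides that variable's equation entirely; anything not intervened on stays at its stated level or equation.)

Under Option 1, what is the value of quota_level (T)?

-516

Option 1 (V := 96):
  L = 118
  C = 11
  Q = 80
  B = 288 − 4·118 − 3·11 + 2·80 = -57
  V = 96
  T = 244 − 6·118 + 4·11 − 96 = -516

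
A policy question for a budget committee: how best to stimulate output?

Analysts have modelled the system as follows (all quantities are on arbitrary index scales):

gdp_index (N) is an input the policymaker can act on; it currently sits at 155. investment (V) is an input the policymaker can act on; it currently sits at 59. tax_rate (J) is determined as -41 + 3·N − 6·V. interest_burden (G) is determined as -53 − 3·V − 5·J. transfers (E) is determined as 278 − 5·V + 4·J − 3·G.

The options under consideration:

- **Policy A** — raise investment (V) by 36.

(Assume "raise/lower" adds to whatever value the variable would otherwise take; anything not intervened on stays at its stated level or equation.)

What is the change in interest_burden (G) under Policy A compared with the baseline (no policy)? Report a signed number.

Baseline:
  N = 155
  V = 59
  J = -41 + 3·155 − 6·59 = 70
  G = -53 − 3·59 − 5·70 = -580
Policy A (V + 36):
  N = 155
  V = 59 + 36 = 95
  J = -41 + 3·155 − 6·95 = -146
  G = -53 − 3·95 − 5·(-146) = 392
Change in G: 392 − (-580) = 972

972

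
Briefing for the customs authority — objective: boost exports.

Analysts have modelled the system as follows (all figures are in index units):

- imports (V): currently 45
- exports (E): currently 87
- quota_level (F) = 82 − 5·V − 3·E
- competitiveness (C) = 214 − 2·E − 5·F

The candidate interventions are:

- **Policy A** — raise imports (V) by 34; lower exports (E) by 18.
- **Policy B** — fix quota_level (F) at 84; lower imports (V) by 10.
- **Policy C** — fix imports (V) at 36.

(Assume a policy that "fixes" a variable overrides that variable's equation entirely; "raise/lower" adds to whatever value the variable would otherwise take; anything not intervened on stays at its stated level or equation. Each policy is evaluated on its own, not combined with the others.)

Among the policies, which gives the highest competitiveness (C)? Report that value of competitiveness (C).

2676

Policy A (V + 34, E − 18):
  V = 45 + 34 = 79
  E = 87 − 18 = 69
  F = 82 − 5·79 − 3·69 = -520
  C = 214 − 2·69 − 5·(-520) = 2676
Policy B (F := 84, V − 10):
  V = 45 − 10 = 35
  E = 87
  F = 84
  C = 214 − 2·87 − 5·84 = -380
Policy C (V := 36):
  V = 36
  E = 87
  F = 82 − 5·36 − 3·87 = -359
  C = 214 − 2·87 − 5·(-359) = 1835
Comparing — Policy A: C=2676, Policy B: C=-380, Policy C: C=1835. Highest is 2676 (Policy A).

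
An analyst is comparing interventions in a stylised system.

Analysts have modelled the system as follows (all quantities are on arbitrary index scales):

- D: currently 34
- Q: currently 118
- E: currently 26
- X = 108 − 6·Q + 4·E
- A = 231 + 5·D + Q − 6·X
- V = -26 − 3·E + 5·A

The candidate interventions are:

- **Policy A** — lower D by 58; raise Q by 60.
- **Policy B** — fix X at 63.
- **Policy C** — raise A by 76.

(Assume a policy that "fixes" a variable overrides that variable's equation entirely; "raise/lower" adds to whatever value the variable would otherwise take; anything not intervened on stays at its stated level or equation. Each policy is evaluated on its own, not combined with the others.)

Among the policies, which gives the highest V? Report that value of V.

27021

Policy A (D − 58, Q + 60):
  D = 34 − 58 = -24
  Q = 118 + 60 = 178
  E = 26
  X = 108 − 6·178 + 4·26 = -856
  A = 231 + 5·(-24) + 178 − 6·(-856) = 5425
  V = -26 − 3·26 + 5·5425 = 27021
Policy B (X := 63):
  D = 34
  Q = 118
  E = 26
  X = 63
  A = 231 + 5·34 + 118 − 6·63 = 141
  V = -26 − 3·26 + 5·141 = 601
Policy C (A + 76):
  D = 34
  Q = 118
  E = 26
  X = 108 − 6·118 + 4·26 = -496
  A = 231 + 5·34 + 118 − 6·(-496) (+76 from intervention) = 3571
  V = -26 − 3·26 + 5·3571 = 17751
Comparing — Policy A: V=27021, Policy B: V=601, Policy C: V=17751. Highest is 27021 (Policy A).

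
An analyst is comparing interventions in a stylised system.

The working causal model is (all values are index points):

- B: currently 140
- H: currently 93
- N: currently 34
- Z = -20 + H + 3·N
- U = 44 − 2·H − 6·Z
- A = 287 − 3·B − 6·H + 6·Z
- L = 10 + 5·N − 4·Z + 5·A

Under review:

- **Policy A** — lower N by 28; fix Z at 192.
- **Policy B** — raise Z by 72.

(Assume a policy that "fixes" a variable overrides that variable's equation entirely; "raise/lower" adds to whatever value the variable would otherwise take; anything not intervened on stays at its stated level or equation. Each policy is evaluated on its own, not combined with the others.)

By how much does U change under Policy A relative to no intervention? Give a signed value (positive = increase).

Baseline:
  H = 93
  N = 34
  Z = -20 + 93 + 3·34 = 175
  U = 44 − 2·93 − 6·175 = -1192
Policy A (N − 28, Z := 192):
  H = 93
  N = 34 − 28 = 6
  Z = 192
  U = 44 − 2·93 − 6·192 = -1294
Change in U: -1294 − (-1192) = -102

-102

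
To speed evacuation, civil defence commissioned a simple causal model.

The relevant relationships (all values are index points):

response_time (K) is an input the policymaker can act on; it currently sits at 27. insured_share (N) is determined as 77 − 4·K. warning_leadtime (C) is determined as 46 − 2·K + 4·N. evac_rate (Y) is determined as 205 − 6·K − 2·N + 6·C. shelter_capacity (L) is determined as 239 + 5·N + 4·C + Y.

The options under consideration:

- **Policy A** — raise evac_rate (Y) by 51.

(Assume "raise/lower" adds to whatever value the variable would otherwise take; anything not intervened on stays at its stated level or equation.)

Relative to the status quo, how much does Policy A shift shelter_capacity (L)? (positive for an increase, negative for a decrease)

51

Baseline:
  K = 27
  N = 77 − 4·27 = -31
  C = 46 − 2·27 + 4·(-31) = -132
  Y = 205 − 6·27 − 2·(-31) + 6·(-132) = -687
  L = 239 + 5·(-31) + 4·(-132) + (-687) = -1131
Policy A (Y + 51):
  K = 27
  N = 77 − 4·27 = -31
  C = 46 − 2·27 + 4·(-31) = -132
  Y = 205 − 6·27 − 2·(-31) + 6·(-132) (+51 from intervention) = -636
  L = 239 + 5·(-31) + 4·(-132) + (-636) = -1080
Change in L: -1080 − (-1131) = 51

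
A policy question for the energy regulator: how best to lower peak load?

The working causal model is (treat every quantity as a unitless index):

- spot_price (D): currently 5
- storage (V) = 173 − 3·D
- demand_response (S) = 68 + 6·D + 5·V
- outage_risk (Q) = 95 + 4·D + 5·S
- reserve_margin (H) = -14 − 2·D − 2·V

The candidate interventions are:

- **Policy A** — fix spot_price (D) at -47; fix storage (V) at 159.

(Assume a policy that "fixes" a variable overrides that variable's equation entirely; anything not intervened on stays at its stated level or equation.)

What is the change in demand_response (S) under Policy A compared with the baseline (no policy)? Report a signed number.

-307

Baseline:
  D = 5
  V = 173 − 3·5 = 158
  S = 68 + 6·5 + 5·158 = 888
Policy A (D := -47, V := 159):
  D = -47
  V = 159
  S = 68 + 6·(-47) + 5·159 = 581
Change in S: 581 − 888 = -307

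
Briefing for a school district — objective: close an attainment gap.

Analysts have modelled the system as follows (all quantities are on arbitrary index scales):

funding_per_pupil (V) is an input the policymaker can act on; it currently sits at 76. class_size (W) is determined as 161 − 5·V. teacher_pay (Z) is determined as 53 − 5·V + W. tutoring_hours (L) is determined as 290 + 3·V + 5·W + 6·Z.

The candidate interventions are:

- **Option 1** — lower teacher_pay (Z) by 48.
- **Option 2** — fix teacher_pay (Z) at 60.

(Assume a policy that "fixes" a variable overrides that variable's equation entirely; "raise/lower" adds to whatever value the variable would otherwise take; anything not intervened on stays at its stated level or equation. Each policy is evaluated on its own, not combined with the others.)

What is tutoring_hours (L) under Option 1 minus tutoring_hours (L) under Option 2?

Option 1 (Z − 48):
  V = 76
  W = 161 − 5·76 = -219
  Z = 53 − 5·76 + (-219) (−48 from intervention) = -594
  L = 290 + 3·76 + 5·(-219) + 6·(-594) = -4141
Option 2 (Z := 60):
  V = 76
  W = 161 − 5·76 = -219
  Z = 60
  L = 290 + 3·76 + 5·(-219) + 6·60 = -217
L: -4141 − (-217) = -3924

-3924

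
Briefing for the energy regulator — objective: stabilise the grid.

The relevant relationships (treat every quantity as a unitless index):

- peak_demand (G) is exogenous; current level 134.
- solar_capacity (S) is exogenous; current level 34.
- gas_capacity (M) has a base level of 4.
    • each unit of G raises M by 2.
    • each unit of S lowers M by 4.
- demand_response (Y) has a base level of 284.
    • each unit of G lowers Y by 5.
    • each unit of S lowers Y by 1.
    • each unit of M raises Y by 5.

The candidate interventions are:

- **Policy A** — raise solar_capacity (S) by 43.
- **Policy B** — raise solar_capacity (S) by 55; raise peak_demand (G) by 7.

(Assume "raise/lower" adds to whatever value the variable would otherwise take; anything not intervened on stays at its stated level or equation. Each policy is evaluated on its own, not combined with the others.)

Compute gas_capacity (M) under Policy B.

Policy B (S + 55, G + 7):
  G = 134 + 7 = 141
  S = 34 + 55 = 89
  M = 4 + 2·141 − 4·89 = -70

-70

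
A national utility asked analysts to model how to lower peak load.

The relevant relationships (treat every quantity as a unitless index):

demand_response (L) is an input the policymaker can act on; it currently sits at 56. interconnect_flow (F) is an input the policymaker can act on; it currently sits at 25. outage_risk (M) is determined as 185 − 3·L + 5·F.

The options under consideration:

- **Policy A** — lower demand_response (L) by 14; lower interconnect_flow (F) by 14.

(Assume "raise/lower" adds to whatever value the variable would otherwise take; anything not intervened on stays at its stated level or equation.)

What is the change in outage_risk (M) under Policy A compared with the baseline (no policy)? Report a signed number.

-28

Baseline:
  L = 56
  F = 25
  M = 185 − 3·56 + 5·25 = 142
Policy A (L − 14, F − 14):
  L = 56 − 14 = 42
  F = 25 − 14 = 11
  M = 185 − 3·42 + 5·11 = 114
Change in M: 114 − 142 = -28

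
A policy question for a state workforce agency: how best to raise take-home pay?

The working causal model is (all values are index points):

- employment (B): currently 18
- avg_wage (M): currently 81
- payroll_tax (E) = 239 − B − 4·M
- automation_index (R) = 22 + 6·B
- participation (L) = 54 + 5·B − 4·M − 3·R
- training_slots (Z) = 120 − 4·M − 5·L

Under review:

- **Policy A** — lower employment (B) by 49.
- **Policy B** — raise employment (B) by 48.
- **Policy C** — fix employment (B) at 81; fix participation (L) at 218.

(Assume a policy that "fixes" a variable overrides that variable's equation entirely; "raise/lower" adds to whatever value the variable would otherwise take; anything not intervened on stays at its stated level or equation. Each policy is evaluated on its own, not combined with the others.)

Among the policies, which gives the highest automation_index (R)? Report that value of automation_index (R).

Policy A (B − 49):
  B = 18 − 49 = -31
  R = 22 + 6·(-31) = -164
Policy B (B + 48):
  B = 18 + 48 = 66
  R = 22 + 6·66 = 418
Policy C (B := 81, L := 218):
  B = 81
  R = 22 + 6·81 = 508
Comparing — Policy A: R=-164, Policy B: R=418, Policy C: R=508. Highest is 508 (Policy C).

508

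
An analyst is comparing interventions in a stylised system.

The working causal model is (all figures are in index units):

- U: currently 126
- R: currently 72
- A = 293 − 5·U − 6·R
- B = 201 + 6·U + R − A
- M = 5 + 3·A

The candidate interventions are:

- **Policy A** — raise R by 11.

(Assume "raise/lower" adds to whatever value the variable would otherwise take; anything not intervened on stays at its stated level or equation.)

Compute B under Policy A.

Policy A (R + 11):
  U = 126
  R = 72 + 11 = 83
  A = 293 − 5·126 − 6·83 = -835
  B = 201 + 6·126 + 83 − (-835) = 1875

1875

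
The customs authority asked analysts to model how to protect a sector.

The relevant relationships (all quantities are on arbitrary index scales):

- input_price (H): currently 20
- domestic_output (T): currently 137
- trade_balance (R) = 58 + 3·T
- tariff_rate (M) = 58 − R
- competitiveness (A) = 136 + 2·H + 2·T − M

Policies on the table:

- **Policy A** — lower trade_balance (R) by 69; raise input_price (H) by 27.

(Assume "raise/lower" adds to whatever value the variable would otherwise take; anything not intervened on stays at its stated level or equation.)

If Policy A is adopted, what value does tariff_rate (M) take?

-342

Policy A (R − 69, H + 27):
  T = 137
  R = 58 + 3·137 (−69 from intervention) = 400
  M = 58 − 400 = -342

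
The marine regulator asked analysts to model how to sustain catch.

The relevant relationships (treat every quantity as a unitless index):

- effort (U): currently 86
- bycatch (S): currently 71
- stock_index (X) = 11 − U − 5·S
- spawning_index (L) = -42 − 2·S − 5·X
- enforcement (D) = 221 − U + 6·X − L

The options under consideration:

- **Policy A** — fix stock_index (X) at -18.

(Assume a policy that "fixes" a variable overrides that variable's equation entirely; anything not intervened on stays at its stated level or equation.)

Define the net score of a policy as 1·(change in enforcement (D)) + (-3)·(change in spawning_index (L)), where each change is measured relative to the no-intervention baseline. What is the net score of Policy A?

10712

Baseline:
  U = 86
  S = 71
  X = 11 − 86 − 5·71 = -430
  L = -42 − 2·71 − 5·(-430) = 1966
  D = 221 − 86 + 6·(-430) − 1966 = -4411
Policy A (X := -18):
  U = 86
  S = 71
  X = -18
  L = -42 − 2·71 − 5·(-18) = -94
  D = 221 − 86 + 6·(-18) − (-94) = 121
ΔD = 121 − (-4411) = 4532; ΔL = -94 − 1966 = -2060
Score = 1·4532 + (-3)·(-2060) = 10712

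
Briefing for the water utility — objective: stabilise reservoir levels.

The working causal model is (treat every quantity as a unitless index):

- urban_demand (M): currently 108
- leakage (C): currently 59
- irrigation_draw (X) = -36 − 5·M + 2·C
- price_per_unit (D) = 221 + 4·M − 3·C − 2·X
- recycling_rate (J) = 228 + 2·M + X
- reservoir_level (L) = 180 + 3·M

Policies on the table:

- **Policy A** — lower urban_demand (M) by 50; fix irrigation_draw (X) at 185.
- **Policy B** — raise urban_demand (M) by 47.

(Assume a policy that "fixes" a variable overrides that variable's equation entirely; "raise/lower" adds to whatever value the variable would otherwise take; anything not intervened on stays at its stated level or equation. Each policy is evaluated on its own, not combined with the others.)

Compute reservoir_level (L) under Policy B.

Policy B (M + 47):
  M = 108 + 47 = 155
  L = 180 + 3·155 = 645

645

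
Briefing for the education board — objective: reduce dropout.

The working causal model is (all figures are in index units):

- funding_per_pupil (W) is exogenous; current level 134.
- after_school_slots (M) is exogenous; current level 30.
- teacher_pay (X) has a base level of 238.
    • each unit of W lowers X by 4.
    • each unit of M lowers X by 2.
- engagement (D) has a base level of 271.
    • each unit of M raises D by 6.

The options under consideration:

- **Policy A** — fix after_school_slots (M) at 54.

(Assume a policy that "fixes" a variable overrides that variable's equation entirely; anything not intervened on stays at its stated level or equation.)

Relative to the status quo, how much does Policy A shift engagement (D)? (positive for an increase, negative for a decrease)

Baseline:
  M = 30
  D = 271 + 6·30 = 451
Policy A (M := 54):
  M = 54
  D = 271 + 6·54 = 595
Change in D: 595 − 451 = 144

144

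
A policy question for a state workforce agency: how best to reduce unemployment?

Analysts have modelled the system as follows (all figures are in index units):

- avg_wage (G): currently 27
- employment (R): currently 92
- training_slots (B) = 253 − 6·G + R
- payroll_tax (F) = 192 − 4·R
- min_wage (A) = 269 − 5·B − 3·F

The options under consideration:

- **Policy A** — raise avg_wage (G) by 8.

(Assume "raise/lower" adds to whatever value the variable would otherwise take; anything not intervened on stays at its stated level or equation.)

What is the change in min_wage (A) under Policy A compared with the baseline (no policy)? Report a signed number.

Baseline:
  G = 27
  R = 92
  B = 253 − 6·27 + 92 = 183
  F = 192 − 4·92 = -176
  A = 269 − 5·183 − 3·(-176) = -118
Policy A (G + 8):
  G = 27 + 8 = 35
  R = 92
  B = 253 − 6·35 + 92 = 135
  F = 192 − 4·92 = -176
  A = 269 − 5·135 − 3·(-176) = 122
Change in A: 122 − (-118) = 240

240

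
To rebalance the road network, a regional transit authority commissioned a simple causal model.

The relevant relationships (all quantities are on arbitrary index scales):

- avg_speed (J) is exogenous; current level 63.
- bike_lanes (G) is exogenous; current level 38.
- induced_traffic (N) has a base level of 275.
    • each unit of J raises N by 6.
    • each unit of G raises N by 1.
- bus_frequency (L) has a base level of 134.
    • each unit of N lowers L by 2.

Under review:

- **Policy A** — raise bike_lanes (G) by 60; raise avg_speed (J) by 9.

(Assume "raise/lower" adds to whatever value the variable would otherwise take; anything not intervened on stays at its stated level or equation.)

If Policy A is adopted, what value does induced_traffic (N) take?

Policy A (G + 60, J + 9):
  J = 63 + 9 = 72
  G = 38 + 60 = 98
  N = 275 + 6·72 + 98 = 805

805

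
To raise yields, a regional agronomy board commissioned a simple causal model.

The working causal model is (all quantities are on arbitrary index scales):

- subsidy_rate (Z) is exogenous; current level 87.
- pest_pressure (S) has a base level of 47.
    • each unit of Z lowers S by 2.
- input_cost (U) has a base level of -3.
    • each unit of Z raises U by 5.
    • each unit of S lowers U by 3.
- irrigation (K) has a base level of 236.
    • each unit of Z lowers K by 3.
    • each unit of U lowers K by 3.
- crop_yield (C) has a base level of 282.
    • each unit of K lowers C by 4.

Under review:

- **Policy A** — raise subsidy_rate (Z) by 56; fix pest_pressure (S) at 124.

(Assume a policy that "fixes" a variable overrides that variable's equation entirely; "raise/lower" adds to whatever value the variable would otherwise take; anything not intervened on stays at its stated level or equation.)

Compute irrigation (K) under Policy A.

-1213

Policy A (Z + 56, S := 124):
  Z = 87 + 56 = 143
  S = 124
  U = -3 + 5·143 − 3·124 = 340
  K = 236 − 3·143 − 3·340 = -1213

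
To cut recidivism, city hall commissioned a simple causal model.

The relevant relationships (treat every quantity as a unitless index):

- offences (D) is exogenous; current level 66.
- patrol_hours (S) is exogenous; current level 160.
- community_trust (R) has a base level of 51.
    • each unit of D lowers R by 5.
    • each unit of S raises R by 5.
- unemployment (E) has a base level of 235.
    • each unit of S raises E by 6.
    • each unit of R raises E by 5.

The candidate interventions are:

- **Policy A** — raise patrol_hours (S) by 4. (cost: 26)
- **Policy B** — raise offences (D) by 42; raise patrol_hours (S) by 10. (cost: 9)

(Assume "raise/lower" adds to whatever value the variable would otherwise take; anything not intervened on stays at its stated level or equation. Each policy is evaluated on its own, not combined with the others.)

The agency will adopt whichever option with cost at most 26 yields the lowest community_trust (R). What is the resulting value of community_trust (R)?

Policy A (S + 4):
  D = 66
  S = 160 + 4 = 164
  R = 51 − 5·66 + 5·164 = 541
Policy B (D + 42, S + 10):
  D = 66 + 42 = 108
  S = 160 + 10 = 170
  R = 51 − 5·108 + 5·170 = 361
Comparing — Policy A: R=541, Policy B: R=361. Lowest is 361 (Policy B).

361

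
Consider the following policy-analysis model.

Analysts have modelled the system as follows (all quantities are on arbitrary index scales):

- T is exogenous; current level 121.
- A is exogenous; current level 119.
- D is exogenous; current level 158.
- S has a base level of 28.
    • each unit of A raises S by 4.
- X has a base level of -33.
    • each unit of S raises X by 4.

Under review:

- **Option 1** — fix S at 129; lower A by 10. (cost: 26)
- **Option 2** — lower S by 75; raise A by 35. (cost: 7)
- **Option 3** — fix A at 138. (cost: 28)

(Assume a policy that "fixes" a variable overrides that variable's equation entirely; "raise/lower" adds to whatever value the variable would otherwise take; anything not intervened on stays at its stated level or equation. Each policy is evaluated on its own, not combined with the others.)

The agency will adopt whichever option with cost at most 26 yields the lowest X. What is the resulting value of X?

Option 1 (S := 129, A − 10):
  A = 119 − 10 = 109
  S = 129
  X = -33 + 4·129 = 483
Option 2 (S − 75, A + 35):
  A = 119 + 35 = 154
  S = 28 + 4·154 (−75 from intervention) = 569
  X = -33 + 4·569 = 2243
Comparing — Option 1: X=483, Option 2: X=2243. Lowest is 483 (Option 1).

483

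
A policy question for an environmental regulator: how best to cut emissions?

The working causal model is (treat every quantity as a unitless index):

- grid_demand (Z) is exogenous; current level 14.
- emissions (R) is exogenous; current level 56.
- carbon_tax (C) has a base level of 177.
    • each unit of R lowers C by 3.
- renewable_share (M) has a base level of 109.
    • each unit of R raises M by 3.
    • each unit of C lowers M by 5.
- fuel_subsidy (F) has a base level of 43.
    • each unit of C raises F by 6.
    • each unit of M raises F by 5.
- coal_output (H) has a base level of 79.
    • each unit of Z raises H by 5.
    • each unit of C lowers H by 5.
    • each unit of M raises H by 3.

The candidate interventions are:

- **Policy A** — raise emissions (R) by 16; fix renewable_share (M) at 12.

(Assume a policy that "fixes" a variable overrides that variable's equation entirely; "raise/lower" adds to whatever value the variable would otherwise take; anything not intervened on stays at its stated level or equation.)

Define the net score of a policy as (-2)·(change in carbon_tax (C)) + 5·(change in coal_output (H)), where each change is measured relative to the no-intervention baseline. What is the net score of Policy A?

Baseline:
  Z = 14
  R = 56
  C = 177 − 3·56 = 9
  M = 109 + 3·56 − 5·9 = 232
  H = 79 + 5·14 − 5·9 + 3·232 = 800
Policy A (R + 16, M := 12):
  Z = 14
  R = 56 + 16 = 72
  C = 177 − 3·72 = -39
  M = 12
  H = 79 + 5·14 − 5·(-39) + 3·12 = 380
ΔC = -39 − 9 = -48; ΔH = 380 − 800 = -420
Score = (-2)·(-48) + 5·(-420) = -2004

-2004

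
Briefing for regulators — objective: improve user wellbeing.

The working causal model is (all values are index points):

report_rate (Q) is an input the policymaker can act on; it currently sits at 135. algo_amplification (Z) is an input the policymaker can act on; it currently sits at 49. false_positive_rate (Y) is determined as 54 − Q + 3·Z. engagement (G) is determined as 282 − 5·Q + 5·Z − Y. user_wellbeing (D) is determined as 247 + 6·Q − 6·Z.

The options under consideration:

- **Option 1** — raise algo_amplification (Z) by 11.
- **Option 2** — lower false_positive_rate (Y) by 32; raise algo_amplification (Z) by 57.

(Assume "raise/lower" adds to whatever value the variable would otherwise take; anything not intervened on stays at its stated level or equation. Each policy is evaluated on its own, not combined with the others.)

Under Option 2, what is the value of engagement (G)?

Option 2 (Y − 32, Z + 57):
  Q = 135
  Z = 49 + 57 = 106
  Y = 54 − 135 + 3·106 (−32 from intervention) = 205
  G = 282 − 5·135 + 5·106 − 205 = -68

-68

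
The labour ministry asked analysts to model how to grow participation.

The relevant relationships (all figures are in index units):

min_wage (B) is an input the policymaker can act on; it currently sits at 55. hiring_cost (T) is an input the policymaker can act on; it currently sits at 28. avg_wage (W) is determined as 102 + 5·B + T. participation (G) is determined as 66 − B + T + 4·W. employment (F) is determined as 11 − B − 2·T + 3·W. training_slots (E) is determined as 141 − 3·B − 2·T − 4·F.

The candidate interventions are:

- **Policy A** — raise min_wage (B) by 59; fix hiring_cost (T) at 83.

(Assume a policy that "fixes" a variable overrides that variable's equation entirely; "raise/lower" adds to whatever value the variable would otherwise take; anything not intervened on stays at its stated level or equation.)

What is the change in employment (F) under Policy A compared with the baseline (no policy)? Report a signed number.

Baseline:
  B = 55
  T = 28
  W = 102 + 5·55 + 28 = 405
  F = 11 − 55 − 2·28 + 3·405 = 1115
Policy A (B + 59, T := 83):
  B = 55 + 59 = 114
  T = 83
  W = 102 + 5·114 + 83 = 755
  F = 11 − 114 − 2·83 + 3·755 = 1996
Change in F: 1996 − 1115 = 881

881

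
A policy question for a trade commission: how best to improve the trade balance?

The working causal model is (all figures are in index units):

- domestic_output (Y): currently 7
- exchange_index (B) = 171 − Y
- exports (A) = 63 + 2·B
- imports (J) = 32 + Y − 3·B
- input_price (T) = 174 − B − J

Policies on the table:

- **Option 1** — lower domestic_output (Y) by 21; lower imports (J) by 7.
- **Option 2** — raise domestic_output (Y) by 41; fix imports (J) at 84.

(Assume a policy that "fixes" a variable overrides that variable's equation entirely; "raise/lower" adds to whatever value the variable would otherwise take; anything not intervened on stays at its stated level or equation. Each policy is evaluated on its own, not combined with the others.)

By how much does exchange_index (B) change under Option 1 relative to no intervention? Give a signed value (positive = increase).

21

Baseline:
  Y = 7
  B = 171 − 7 = 164
Option 1 (Y − 21, J − 7):
  Y = 7 − 21 = -14
  B = 171 − (-14) = 185
Change in B: 185 − 164 = 21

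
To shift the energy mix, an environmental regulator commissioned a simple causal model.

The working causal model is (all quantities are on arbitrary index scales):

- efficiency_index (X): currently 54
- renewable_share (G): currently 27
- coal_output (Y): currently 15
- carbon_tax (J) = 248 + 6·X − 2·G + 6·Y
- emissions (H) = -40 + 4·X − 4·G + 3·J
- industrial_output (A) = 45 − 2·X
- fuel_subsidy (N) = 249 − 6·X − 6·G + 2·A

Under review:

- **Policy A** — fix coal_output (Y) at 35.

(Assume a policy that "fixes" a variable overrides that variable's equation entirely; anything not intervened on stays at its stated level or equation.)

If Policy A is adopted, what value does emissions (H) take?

2252

Policy A (Y := 35):
  X = 54
  G = 27
  Y = 35
  J = 248 + 6·54 − 2·27 + 6·35 = 728
  H = -40 + 4·54 − 4·27 + 3·728 = 2252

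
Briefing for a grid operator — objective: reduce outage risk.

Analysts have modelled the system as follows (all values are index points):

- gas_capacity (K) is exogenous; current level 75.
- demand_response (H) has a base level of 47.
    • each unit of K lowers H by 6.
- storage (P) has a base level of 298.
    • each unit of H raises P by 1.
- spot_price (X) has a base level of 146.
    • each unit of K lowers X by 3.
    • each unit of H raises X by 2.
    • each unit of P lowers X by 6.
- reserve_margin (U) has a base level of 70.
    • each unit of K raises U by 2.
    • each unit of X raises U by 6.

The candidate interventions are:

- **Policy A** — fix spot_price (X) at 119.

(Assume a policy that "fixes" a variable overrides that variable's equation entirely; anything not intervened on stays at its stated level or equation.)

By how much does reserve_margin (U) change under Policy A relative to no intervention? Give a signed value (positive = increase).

Baseline:
  K = 75
  H = 47 − 6·75 = -403
  P = 298 + (-403) = -105
  X = 146 − 3·75 + 2·(-403) − 6·(-105) = -255
  U = 70 + 2·75 + 6·(-255) = -1310
Policy A (X := 119):
  K = 75
  H = 47 − 6·75 = -403
  P = 298 + (-403) = -105
  X = 119
  U = 70 + 2·75 + 6·119 = 934
Change in U: 934 − (-1310) = 2244

2244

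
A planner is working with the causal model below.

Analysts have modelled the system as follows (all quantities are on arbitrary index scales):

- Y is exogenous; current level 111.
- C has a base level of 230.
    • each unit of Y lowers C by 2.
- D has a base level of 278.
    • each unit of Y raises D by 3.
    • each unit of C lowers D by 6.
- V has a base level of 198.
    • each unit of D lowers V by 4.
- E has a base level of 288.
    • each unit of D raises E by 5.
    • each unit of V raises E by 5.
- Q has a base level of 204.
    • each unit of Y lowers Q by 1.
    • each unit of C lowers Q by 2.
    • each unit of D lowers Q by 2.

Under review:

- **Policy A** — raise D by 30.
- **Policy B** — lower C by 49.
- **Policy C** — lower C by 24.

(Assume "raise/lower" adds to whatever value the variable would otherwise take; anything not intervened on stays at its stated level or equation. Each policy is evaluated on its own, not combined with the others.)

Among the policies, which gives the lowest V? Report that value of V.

Policy A (D + 30):
  Y = 111
  C = 230 − 2·111 = 8
  D = 278 + 3·111 − 6·8 (+30 from intervention) = 593
  V = 198 − 4·593 = -2174
Policy B (C − 49):
  Y = 111
  C = 230 − 2·111 (−49 from intervention) = -41
  D = 278 + 3·111 − 6·(-41) = 857
  V = 198 − 4·857 = -3230
Policy C (C − 24):
  Y = 111
  C = 230 − 2·111 (−24 from intervention) = -16
  D = 278 + 3·111 − 6·(-16) = 707
  V = 198 − 4·707 = -2630
Comparing — Policy A: V=-2174, Policy B: V=-3230, Policy C: V=-2630. Lowest is -3230 (Policy B).

-3230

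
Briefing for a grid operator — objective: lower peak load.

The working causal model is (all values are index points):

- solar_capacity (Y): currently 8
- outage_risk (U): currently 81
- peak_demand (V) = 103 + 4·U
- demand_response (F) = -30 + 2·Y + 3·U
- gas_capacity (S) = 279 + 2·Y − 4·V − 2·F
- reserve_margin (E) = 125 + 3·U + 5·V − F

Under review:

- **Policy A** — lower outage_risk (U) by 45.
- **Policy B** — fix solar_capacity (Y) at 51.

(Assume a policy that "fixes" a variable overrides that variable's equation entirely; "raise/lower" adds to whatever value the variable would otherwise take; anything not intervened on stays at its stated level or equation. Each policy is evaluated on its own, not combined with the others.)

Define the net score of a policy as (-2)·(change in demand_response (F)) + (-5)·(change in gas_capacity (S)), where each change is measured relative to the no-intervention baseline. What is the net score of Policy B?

258

Baseline:
  Y = 8
  U = 81
  V = 103 + 4·81 = 427
  F = -30 + 2·8 + 3·81 = 229
  S = 279 + 2·8 − 4·427 − 2·229 = -1871
Policy B (Y := 51):
  Y = 51
  U = 81
  V = 103 + 4·81 = 427
  F = -30 + 2·51 + 3·81 = 315
  S = 279 + 2·51 − 4·427 − 2·315 = -1957
ΔF = 315 − 229 = 86; ΔS = -1957 − (-1871) = -86
Score = (-2)·86 + (-5)·(-86) = 258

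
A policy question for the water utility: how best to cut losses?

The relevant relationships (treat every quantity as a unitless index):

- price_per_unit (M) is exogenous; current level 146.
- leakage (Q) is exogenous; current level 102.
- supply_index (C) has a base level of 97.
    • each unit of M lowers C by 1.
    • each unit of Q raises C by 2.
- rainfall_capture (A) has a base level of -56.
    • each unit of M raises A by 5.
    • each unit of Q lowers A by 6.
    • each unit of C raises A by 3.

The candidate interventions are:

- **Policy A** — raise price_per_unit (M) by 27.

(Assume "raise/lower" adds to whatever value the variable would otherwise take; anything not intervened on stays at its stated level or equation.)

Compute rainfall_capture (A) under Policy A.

581

Policy A (M + 27):
  M = 146 + 27 = 173
  Q = 102
  C = 97 − 173 + 2·102 = 128
  A = -56 + 5·173 − 6·102 + 3·128 = 581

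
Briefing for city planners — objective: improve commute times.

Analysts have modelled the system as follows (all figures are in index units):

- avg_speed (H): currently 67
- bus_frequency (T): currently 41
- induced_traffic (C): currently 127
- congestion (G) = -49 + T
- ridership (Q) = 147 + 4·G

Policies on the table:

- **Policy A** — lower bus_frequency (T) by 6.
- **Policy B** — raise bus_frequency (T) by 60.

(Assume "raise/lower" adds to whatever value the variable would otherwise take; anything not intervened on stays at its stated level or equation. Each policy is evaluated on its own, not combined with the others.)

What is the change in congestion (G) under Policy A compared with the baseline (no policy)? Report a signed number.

Baseline:
  T = 41
  G = -49 + 41 = -8
Policy A (T − 6):
  T = 41 − 6 = 35
  G = -49 + 35 = -14
Change in G: -14 − (-8) = -6

-6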